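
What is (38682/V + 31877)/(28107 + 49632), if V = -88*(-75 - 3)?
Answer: 36473735/88933416 ≈ 0.41012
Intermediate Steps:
V = 6864 (V = -88*(-78) = 6864)
(38682/V + 31877)/(28107 + 49632) = (38682/6864 + 31877)/(28107 + 49632) = (38682*(1/6864) + 31877)/77739 = (6447/1144 + 31877)*(1/77739) = (36473735/1144)*(1/77739) = 36473735/88933416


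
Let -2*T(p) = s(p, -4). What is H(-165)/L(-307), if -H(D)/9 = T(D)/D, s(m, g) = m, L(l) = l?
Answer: -9/614 ≈ -0.014658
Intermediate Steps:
T(p) = -p/2
H(D) = 9/2 (H(D) = -9*(-D/2)/D = -9*(-½) = 9/2)
H(-165)/L(-307) = (9/2)/(-307) = (9/2)*(-1/307) = -9/614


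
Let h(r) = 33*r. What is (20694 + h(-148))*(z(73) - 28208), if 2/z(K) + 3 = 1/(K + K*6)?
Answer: -170809967295/383 ≈ -4.4598e+8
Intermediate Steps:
z(K) = 2/(-3 + 1/(7*K)) (z(K) = 2/(-3 + 1/(K + K*6)) = 2/(-3 + 1/(K + 6*K)) = 2/(-3 + 1/(7*K)))
(20694 + h(-148))*(z(73) - 28208) = (20694 + 33*(-148))*(-14*73/(-1 + 21*73) - 28208) = (20694 - 4884)*(-14*73/(-1 + 1533) - 28208) = 15810*(-14*73/1532 - 28208) = 15810*(-14*73*1/1532 - 28208) = 15810*(-511/766 - 28208) = 15810*(-21607839/766) = -170809967295/383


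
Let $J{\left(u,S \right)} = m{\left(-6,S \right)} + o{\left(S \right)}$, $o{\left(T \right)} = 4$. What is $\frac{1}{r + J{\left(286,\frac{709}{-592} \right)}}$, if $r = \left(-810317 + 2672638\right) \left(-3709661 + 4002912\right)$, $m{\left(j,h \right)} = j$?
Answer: $\frac{1}{546127495569} \approx 1.8311 \cdot 10^{-12}$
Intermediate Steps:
$r = 546127495571$ ($r = 1862321 \cdot 293251 = 546127495571$)
$J{\left(u,S \right)} = -2$ ($J{\left(u,S \right)} = -6 + 4 = -2$)
$\frac{1}{r + J{\left(286,\frac{709}{-592} \right)}} = \frac{1}{546127495571 - 2} = \frac{1}{546127495569}$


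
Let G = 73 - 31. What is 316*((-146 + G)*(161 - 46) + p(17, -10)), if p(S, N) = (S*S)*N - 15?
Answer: -4697340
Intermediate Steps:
G = 42
p(S, N) = -15 + N*S² (p(S, N) = S²*N - 15 = N*S² - 15 = -15 + N*S²)
316*((-146 + G)*(161 - 46) + p(17, -10)) = 316*((-146 + 42)*(161 - 46) + (-15 - 10*17²)) = 316*(-104*115 + (-15 - 10*289)) = 316*(-11960 + (-15 - 2890)) = 316*(-11960 - 2905) = 316*(-14865) = -4697340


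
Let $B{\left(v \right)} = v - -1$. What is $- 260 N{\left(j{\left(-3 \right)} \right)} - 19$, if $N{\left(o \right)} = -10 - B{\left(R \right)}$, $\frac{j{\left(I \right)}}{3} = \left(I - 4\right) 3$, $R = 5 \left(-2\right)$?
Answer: $241$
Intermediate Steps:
$R = -10$
$B{\left(v \right)} = 1 + v$ ($B{\left(v \right)} = v + 1 = 1 + v$)
$j{\left(I \right)} = -36 + 9 I$ ($j{\left(I \right)} = 3 \left(I - 4\right) 3 = 3 \left(-4 + I\right) 3 = 3 \left(-12 + 3 I\right) = -36 + 9 I$)
$N{\left(o \right)} = -1$ ($N{\left(o \right)} = -10 - \left(1 - 10\right) = -10 - -9 = -10 + 9 = -1$)
$- 260 N{\left(j{\left(-3 \right)} \right)} - 19 = \left(-260\right) \left(-1\right) - 19 = 260 - 19 = 241$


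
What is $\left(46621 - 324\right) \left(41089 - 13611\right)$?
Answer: $1272148966$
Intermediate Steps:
$\left(46621 - 324\right) \left(41089 - 13611\right) = \left(46621 - 324\right) 27478 = 46297 \cdot 27478 = 1272148966$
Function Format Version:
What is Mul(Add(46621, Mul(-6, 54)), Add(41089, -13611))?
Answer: 1272148966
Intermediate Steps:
Mul(Add(46621, Mul(-6, 54)), Add(41089, -13611)) = Mul(Add(46621, -324), 27478) = Mul(46297, 27478) = 1272148966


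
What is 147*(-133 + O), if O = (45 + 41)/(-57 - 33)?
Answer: -295372/15 ≈ -19691.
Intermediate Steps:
O = -43/45 (O = 86/(-90) = 86*(-1/90) = -43/45 ≈ -0.95556)
147*(-133 + O) = 147*(-133 - 43/45) = 147*(-6028/45) = -295372/15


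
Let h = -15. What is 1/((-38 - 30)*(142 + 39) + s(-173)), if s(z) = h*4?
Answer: -1/12368 ≈ -8.0854e-5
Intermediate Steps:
s(z) = -60 (s(z) = -15*4 = -60)
1/((-38 - 30)*(142 + 39) + s(-173)) = 1/((-38 - 30)*(142 + 39) - 60) = 1/(-68*181 - 60) = 1/(-12308 - 60) = 1/(-12368) = -1/12368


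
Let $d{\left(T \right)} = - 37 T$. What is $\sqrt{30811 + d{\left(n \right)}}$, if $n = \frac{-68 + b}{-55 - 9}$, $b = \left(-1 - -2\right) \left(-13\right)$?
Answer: $\frac{\sqrt{1968907}}{8} \approx 175.4$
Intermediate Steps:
$b = -13$ ($b = \left(-1 + 2\right) \left(-13\right) = 1 \left(-13\right) = -13$)
$n = \frac{81}{64}$ ($n = \frac{-68 - 13}{-55 - 9} = - \frac{81}{-64} = \left(-81\right) \left(- \frac{1}{64}\right) = \frac{81}{64} \approx 1.2656$)
$\sqrt{30811 + d{\left(n \right)}} = \sqrt{30811 - \frac{2997}{64}} = \sqrt{\frac{1968907}{64}} = \frac{\sqrt{1968907}}{8}$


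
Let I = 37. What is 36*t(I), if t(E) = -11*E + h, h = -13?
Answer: -15120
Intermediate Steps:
t(E) = -13 - 11*E (t(E) = -11*E - 13 = -13 - 11*E)
36*t(I) = 36*(-13 - 11*37) = 36*(-13 - 407) = 36*(-420) = -15120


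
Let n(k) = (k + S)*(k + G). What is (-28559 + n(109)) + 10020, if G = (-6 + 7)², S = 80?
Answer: 2251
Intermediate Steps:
G = 1 (G = 1² = 1)
n(k) = (1 + k)*(80 + k) (n(k) = (k + 80)*(k + 1) = (80 + k)*(1 + k) = (1 + k)*(80 + k))
(-28559 + n(109)) + 10020 = (-28559 + (80 + 109² + 81*109)) + 10020 = (-28559 + (80 + 11881 + 8829)) + 10020 = (-28559 + 20790) + 10020 = -7769 + 10020 = 2251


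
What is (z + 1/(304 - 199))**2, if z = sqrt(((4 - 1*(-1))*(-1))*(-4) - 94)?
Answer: -815849/11025 + 2*I*sqrt(74)/105 ≈ -74.0 + 0.16385*I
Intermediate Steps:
z = I*sqrt(74) (z = sqrt(((4 + 1)*(-1))*(-4) - 94) = sqrt((5*(-1))*(-4) - 94) = sqrt(-5*(-4) - 94) = sqrt(20 - 94) = sqrt(-74) = I*sqrt(74) ≈ 8.6023*I)
(z + 1/(304 - 199))**2 = (I*sqrt(74) + 1/(304 - 199))**2 = (I*sqrt(74) + 1/105)**2 = (1/105 + I*sqrt(74))**2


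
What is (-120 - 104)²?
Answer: 50176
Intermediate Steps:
(-120 - 104)² = (-224)² = 50176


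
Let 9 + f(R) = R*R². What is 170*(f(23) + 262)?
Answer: 2111400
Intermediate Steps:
f(R) = -9 + R³ (f(R) = -9 + R*R² = -9 + R³)
170*(f(23) + 262) = 170*((-9 + 23³) + 262) = 170*((-9 + 12167) + 262) = 170*(12158 + 262) = 170*12420 = 2111400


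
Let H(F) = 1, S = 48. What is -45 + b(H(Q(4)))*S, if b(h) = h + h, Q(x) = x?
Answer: 51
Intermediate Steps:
b(h) = 2*h
-45 + b(H(Q(4)))*S = -45 + (2*1)*48 = -45 + 2*48 = -45 + 96 = 51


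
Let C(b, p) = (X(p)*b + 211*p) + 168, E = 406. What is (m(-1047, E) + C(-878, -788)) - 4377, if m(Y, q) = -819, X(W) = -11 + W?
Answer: 530226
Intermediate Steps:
C(b, p) = 168 + 211*p + b*(-11 + p) (C(b, p) = ((-11 + p)*b + 211*p) + 168 = (b*(-11 + p) + 211*p) + 168 = (211*p + b*(-11 + p)) + 168 = 168 + 211*p + b*(-11 + p))
(m(-1047, E) + C(-878, -788)) - 4377 = (-819 + (168 + 211*(-788) - 878*(-11 - 788))) - 4377 = (-819 + (168 - 166268 - 878*(-799))) - 4377 = (-819 + (168 - 166268 + 701522)) - 4377 = (-819 + 535422) - 4377 = 534603 - 4377 = 530226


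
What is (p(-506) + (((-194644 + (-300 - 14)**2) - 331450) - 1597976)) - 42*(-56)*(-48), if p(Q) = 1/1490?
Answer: -3186171299/1490 ≈ -2.1384e+6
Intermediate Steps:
p(Q) = 1/1490
(p(-506) + (((-194644 + (-300 - 14)**2) - 331450) - 1597976)) - 42*(-56)*(-48) = (1/1490 + (((-194644 + (-300 - 14)**2) - 331450) - 1597976)) - 42*(-56)*(-48) = (1/1490 + (((-194644 + (-314)**2) - 331450) - 1597976)) + 2352*(-48) = (1/1490 + (((-194644 + 98596) - 331450) - 1597976)) - 112896 = (1/1490 + ((-96048 - 331450) - 1597976)) - 112896 = (1/1490 + (-427498 - 1597976)) - 112896 = (1/1490 - 2025474) - 112896 = -3017956259/1490 - 112896 = -3186171299/1490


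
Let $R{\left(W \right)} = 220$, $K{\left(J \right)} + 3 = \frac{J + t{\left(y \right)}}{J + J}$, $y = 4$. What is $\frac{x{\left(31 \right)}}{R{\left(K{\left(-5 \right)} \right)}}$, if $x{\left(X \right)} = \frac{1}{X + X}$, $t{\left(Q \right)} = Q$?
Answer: $\frac{1}{13640} \approx 7.3314 \cdot 10^{-5}$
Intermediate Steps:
$K{\left(J \right)} = -3 + \frac{4 + J}{2 J}$ ($K{\left(J \right)} = -3 + \frac{J + 4}{J + J} = -3 + \frac{4 + J}{2 J}$)
$x{\left(X \right)} = \frac{1}{2 X}$
$\frac{x{\left(31 \right)}}{R{\left(K{\left(-5 \right)} \right)}} = \frac{\frac{1}{2} \cdot \frac{1}{31}}{220} = \frac{1}{2} \cdot \frac{1}{31} \cdot \frac{1}{220} = \frac{1}{62} \cdot \frac{1}{220} = \frac{1}{13640}$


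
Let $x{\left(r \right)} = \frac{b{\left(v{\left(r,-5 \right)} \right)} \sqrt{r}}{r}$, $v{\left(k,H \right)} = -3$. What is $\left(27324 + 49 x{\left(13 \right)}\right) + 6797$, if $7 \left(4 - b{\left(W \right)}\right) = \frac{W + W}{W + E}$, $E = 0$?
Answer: $34121 + 14 \sqrt{13} \approx 34172.0$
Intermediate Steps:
$b{\left(W \right)} = \frac{26}{7}$ ($b{\left(W \right)} = 4 - \frac{\left(W + W\right) \frac{1}{W + 0}}{7} = 4 - \frac{2 W \frac{1}{W}}{7} = 4 - \frac{2}{7} = \frac{26}{7}$)
$x{\left(r \right)} = \frac{26}{7 \sqrt{r}}$ ($x{\left(r \right)} = \frac{\frac{26}{7} \sqrt{r}}{r} = \frac{26}{7 \sqrt{r}}$)
$\left(27324 + 49 x{\left(13 \right)}\right) + 6797 = \left(27324 + 49 \frac{26}{7 \sqrt{13}}\right) + 6797 = \left(27324 + 49 \frac{26 \frac{\sqrt{13}}{13}}{7}\right) + 6797 = \left(27324 + 49 \frac{2 \sqrt{13}}{7}\right) + 6797 = \left(27324 + 14 \sqrt{13}\right) + 6797 = 34121 + 14 \sqrt{13}$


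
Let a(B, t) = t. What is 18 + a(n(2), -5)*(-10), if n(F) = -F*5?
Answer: 68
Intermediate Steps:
n(F) = -5*F
18 + a(n(2), -5)*(-10) = 18 - 5*(-10) = 18 + 50 = 68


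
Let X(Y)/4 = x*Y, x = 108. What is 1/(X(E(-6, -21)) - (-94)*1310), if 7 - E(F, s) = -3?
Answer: 1/127460 ≈ 7.8456e-6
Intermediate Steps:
E(F, s) = 10 (E(F, s) = 7 - 1*(-3) = 7 + 3 = 10)
X(Y) = 432*Y (X(Y) = 4*(108*Y) = 432*Y)
1/(X(E(-6, -21)) - (-94)*1310) = 1/(432*10 - (-94)*1310) = 1/(4320 - 94*(-1310)) = 1/(4320 + 123140) = 1/127460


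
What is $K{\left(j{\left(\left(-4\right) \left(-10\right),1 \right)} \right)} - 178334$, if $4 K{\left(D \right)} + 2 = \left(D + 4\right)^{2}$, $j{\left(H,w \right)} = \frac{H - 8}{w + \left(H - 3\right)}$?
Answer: $- \frac{128753277}{722} \approx -1.7833 \cdot 10^{5}$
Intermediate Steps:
$j{\left(H,w \right)} = \frac{-8 + H}{-3 + H + w}$ ($j{\left(H,w \right)} = \frac{-8 + H}{w + \left(-3 + H\right)} = \frac{-8 + H}{-3 + H + w}$)
$K{\left(D \right)} = - \frac{1}{2} + \frac{\left(4 + D\right)^{2}}{4}$ ($K{\left(D \right)} = - \frac{1}{2} + \frac{\left(D + 4\right)^{2}}{4} = - \frac{1}{2} + \frac{\left(4 + D\right)^{2}}{4}$)
$K{\left(j{\left(\left(-4\right) \left(-10\right),1 \right)} \right)} - 178334 = \left(- \frac{1}{2} + \frac{\left(4 + \frac{-8 - -40}{-3 - -40 + 1}\right)^{2}}{4}\right) - 178334 = \left(- \frac{1}{2} + \frac{\left(4 + \frac{-8 + 40}{-3 + 40 + 1}\right)^{2}}{4}\right) - 178334 = \left(- \frac{1}{2} + \frac{\left(4 + \frac{1}{38} \cdot 32\right)^{2}}{4}\right) - 178334 = \left(- \frac{1}{2} + \frac{\left(4 + \frac{16}{19}\right)^{2}}{4}\right) - 178334 = \left(- \frac{1}{2} + \frac{\left(\frac{92}{19}\right)^{2}}{4}\right) - 178334 = \left(- \frac{1}{2} + \frac{1}{4} \cdot \frac{8464}{361}\right) - 178334 = \left(- \frac{1}{2} + \frac{2116}{361}\right) - 178334 = \frac{3871}{722} - 178334 = - \frac{128753277}{722}$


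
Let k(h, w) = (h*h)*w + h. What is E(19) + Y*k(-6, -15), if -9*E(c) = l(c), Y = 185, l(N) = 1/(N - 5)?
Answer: -12727261/126 ≈ -1.0101e+5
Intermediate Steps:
l(N) = 1/(-5 + N)
k(h, w) = h + w*h**2 (k(h, w) = h**2*w + h = w*h**2 + h = h + w*h**2)
E(c) = -1/(9*(-5 + c))
E(19) + Y*k(-6, -15) = -1/(-45 + 9*19) + 185*(-6*(1 - 6*(-15))) = -1/(-45 + 171) + 185*(-6*(1 + 90)) = -1/126 + 185*(-6*91) = -1*1/126 + 185*(-546) = -1/126 - 101010 = -12727261/126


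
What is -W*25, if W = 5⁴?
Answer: -15625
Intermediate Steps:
W = 625
-W*25 = -1*625*25 = -625*25 = -15625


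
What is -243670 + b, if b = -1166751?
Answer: -1410421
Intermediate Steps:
-243670 + b = -243670 - 1166751 = -1410421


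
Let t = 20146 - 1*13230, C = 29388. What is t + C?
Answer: 36304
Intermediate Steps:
t = 6916 (t = 20146 - 13230 = 6916)
t + C = 6916 + 29388 = 36304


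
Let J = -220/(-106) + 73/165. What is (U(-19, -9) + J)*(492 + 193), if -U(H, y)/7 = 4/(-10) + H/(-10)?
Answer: -19126159/3498 ≈ -5467.7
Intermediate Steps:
J = 22019/8745 (J = -220*(-1/106) + 73*(1/165) = 110/53 + 73/165 = 22019/8745 ≈ 2.5179)
U(H, y) = 14/5 + 7*H/10 (U(H, y) = -7*(4/(-10) + H/(-10)) = -7*(4*(-1/10) + H*(-1/10)) = -7*(-2/5 - H/10) = 14/5 + 7*H/10)
(U(-19, -9) + J)*(492 + 193) = ((14/5 + (7/10)*(-19)) + 22019/8745)*(492 + 193) = ((14/5 - 133/10) + 22019/8745)*685 = (-21/2 + 22019/8745)*685 = -139607/17490*685 = -19126159/3498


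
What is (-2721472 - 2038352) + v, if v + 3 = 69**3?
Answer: -4431318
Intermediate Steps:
v = 328506 (v = -3 + 69**3 = -3 + 328509 = 328506)
(-2721472 - 2038352) + v = (-2721472 - 2038352) + 328506 = -4759824 + 328506 = -4431318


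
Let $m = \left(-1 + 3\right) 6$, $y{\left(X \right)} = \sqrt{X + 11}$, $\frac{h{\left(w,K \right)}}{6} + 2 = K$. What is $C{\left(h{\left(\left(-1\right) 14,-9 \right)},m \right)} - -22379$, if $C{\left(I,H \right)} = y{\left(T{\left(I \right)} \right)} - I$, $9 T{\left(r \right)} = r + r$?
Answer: $22445 + \frac{i \sqrt{33}}{3} \approx 22445.0 + 1.9149 i$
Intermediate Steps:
$T{\left(r \right)} = \frac{2 r}{9}$ ($T{\left(r \right)} = \frac{r + r}{9} = \frac{2 r}{9}$)
$h{\left(w,K \right)} = -12 + 6 K$
$y{\left(X \right)} = \sqrt{11 + X}$
$m = 12$ ($m = 2 \cdot 6 = 12$)
$C{\left(I,H \right)} = \sqrt{11 + \frac{2 I}{9}} - I$
$C{\left(h{\left(\left(-1\right) 14,-9 \right)},m \right)} - -22379 = \left(- (-12 + 6 \left(-9\right)) + \frac{\sqrt{99 + 2 \left(-12 + 6 \left(-9\right)\right)}}{3}\right) - -22379 = \left(- (-12 - 54) + \frac{\sqrt{99 + 2 \left(-12 - 54\right)}}{3}\right) + 22379 = \left(\left(-1\right) \left(-66\right) + \frac{\sqrt{99 + 2 \left(-66\right)}}{3}\right) + 22379 = \left(66 + \frac{\sqrt{99 - 132}}{3}\right) + 22379 = \left(66 + \frac{\sqrt{-33}}{3}\right) + 22379 = \left(66 + \frac{i \sqrt{33}}{3}\right) + 22379 = 22445 + \frac{i \sqrt{33}}{3}$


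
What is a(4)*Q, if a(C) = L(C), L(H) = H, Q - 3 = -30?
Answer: -108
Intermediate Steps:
Q = -27 (Q = 3 - 30 = -27)
a(C) = C
a(4)*Q = 4*(-27) = -108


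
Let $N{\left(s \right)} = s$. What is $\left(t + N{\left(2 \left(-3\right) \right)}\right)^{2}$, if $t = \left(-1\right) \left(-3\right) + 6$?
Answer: $9$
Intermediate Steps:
$t = 9$ ($t = 3 + 6 = 9$)
$\left(t + N{\left(2 \left(-3\right) \right)}\right)^{2} = \left(9 + 2 \left(-3\right)\right)^{2} = \left(9 - 6\right)^{2} = 3^{2} = 9$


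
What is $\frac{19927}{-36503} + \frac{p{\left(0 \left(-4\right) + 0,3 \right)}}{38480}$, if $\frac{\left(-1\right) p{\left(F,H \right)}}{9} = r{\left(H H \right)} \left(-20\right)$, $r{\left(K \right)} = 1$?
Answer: $- \frac{38011021}{70231772} \approx -0.54122$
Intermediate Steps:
$p{\left(F,H \right)} = 180$ ($p{\left(F,H \right)} = - 9 \cdot 1 \left(-20\right) = \left(-9\right) \left(-20\right) = 180$)
$\frac{19927}{-36503} + \frac{p{\left(0 \left(-4\right) + 0,3 \right)}}{38480} = \frac{19927}{-36503} + \frac{180}{38480} = 19927 \left(- \frac{1}{36503}\right) + 180 \cdot \frac{1}{38480} = - \frac{19927}{36503} + \frac{9}{1924} = - \frac{38011021}{70231772}$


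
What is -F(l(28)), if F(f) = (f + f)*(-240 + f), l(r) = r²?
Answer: -852992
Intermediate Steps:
F(f) = 2*f*(-240 + f) (F(f) = (2*f)*(-240 + f) = 2*f*(-240 + f))
-F(l(28)) = -2*28²*(-240 + 28²) = -2*784*(-240 + 784) = -2*784*544 = -1*852992 = -852992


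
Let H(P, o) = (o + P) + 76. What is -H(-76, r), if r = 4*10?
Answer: -40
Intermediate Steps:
r = 40
H(P, o) = 76 + P + o (H(P, o) = (P + o) + 76 = 76 + P + o)
-H(-76, r) = -(76 - 76 + 40) = -1*40 = -40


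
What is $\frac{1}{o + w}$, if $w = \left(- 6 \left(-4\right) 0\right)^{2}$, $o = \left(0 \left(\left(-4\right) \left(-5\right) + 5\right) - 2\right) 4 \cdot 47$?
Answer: $- \frac{1}{376} \approx -0.0026596$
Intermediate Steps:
$o = -376$ ($o = \left(0 \left(20 + 5\right) - 2\right) 4 \cdot 47 = \left(0 \cdot 25 - 2\right) 4 \cdot 47 = \left(0 - 2\right) 4 \cdot 47 = \left(-2\right) 4 \cdot 47 = \left(-8\right) 47 = -376$)
$w = 0$ ($w = \left(- \left(-24\right) 0\right)^{2} = \left(\left(-1\right) 0\right)^{2} = 0^{2} = 0$)
$\frac{1}{o + w} = \frac{1}{-376 + 0} = \frac{1}{-376} = - \frac{1}{376}$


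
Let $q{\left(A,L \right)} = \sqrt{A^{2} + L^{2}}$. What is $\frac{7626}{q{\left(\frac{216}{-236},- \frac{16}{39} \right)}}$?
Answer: $\frac{8773713 \sqrt{1331593}}{1331593} \approx 7603.2$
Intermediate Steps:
$\frac{7626}{q{\left(\frac{216}{-236},- \frac{16}{39} \right)}} = \frac{7626}{\sqrt{\left(\frac{216}{-236}\right)^{2} + \left(- \frac{16}{39}\right)^{2}}} = \frac{7626}{\sqrt{\left(216 \left(- \frac{1}{236}\right)\right)^{2} + \left(\left(-16\right) \frac{1}{39}\right)^{2}}} = \frac{7626}{\sqrt{\left(- \frac{54}{59}\right)^{2} + \left(- \frac{16}{39}\right)^{2}}} = \frac{7626}{\sqrt{\frac{2916}{3481} + \frac{256}{1521}}} = \frac{7626}{\sqrt{\frac{5326372}{5294601}}} = \frac{7626}{\frac{2}{2301} \sqrt{1331593}} = 7626 \frac{2301 \sqrt{1331593}}{2663186} = \frac{8773713 \sqrt{1331593}}{1331593}$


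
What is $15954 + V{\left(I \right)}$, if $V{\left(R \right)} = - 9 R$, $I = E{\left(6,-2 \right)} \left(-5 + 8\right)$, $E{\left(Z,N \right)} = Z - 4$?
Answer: $15900$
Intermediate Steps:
$E{\left(Z,N \right)} = -4 + Z$
$I = 6$ ($I = \left(-4 + 6\right) \left(-5 + 8\right) = 2 \cdot 3 = 6$)
$15954 + V{\left(I \right)} = 15954 - 54 = 15900$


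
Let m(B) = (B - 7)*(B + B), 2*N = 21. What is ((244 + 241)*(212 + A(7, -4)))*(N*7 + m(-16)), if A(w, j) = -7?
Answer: 160969075/2 ≈ 8.0484e+7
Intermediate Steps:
N = 21/2 (N = (½)*21 = 21/2 ≈ 10.500)
m(B) = 2*B*(-7 + B) (m(B) = (-7 + B)*(2*B) = 2*B*(-7 + B))
((244 + 241)*(212 + A(7, -4)))*(N*7 + m(-16)) = ((244 + 241)*(212 - 7))*((21/2)*7 + 2*(-16)*(-7 - 16)) = (485*205)*(147/2 + 2*(-16)*(-23)) = 99425*(147/2 + 736) = 99425*(1619/2) = 160969075/2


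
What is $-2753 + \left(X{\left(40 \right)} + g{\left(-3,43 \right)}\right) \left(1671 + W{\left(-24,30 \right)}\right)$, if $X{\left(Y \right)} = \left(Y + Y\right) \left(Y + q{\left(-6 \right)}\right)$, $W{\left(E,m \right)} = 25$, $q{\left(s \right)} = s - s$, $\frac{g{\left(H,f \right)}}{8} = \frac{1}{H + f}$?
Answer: $\frac{27123931}{5} \approx 5.4248 \cdot 10^{6}$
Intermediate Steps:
$g{\left(H,f \right)} = \frac{8}{H + f}$
$q{\left(s \right)} = 0$
$X{\left(Y \right)} = 2 Y^{2}$ ($X{\left(Y \right)} = \left(Y + Y\right) \left(Y + 0\right) = 2 Y Y = 2 Y^{2}$)
$-2753 + \left(X{\left(40 \right)} + g{\left(-3,43 \right)}\right) \left(1671 + W{\left(-24,30 \right)}\right) = -2753 + \left(2 \cdot 40^{2} + \frac{8}{-3 + 43}\right) \left(1671 + 25\right) = -2753 + \left(2 \cdot 1600 + \frac{8}{40}\right) 1696 = -2753 + \left(3200 + 8 \cdot \frac{1}{40}\right) 1696 = -2753 + \left(3200 + \frac{1}{5}\right) 1696 = -2753 + \frac{16001}{5} \cdot 1696 = -2753 + \frac{27137696}{5} = \frac{27123931}{5}$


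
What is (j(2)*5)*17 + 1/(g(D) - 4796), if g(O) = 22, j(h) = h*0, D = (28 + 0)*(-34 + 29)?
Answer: -1/4774 ≈ -0.00020947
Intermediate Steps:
D = -140 (D = 28*(-5) = -140)
j(h) = 0
(j(2)*5)*17 + 1/(g(D) - 4796) = (0*5)*17 + 1/(22 - 4796) = 0*17 + 1/(-4774) = 0 - 1/4774 = -1/4774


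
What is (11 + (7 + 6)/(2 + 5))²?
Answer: 8100/49 ≈ 165.31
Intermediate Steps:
(11 + (7 + 6)/(2 + 5))² = (11 + 13/7)² = (90/7)² = 8100/49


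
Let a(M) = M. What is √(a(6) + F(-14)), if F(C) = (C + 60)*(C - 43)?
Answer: 2*I*√654 ≈ 51.147*I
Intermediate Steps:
F(C) = (-43 + C)*(60 + C) (F(C) = (60 + C)*(-43 + C) = (-43 + C)*(60 + C))
√(a(6) + F(-14)) = √(6 + (-2580 + (-14)² + 17*(-14))) = √(6 + (-2580 + 196 - 238)) = √(6 - 2622) = √(-2616) = 2*I*√654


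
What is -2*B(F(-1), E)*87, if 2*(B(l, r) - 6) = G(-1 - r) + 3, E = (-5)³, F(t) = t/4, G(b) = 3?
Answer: -1566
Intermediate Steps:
F(t) = t/4 (F(t) = t*(¼) = t/4)
E = -125
B(l, r) = 9 (B(l, r) = 6 + (3 + 3)/2 = 6 + (½)*6 = 6 + 3 = 9)
-2*B(F(-1), E)*87 = -2*9*87 = -18*87 = -1566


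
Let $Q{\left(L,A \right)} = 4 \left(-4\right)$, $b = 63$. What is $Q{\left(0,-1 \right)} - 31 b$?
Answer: $-1969$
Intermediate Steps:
$Q{\left(L,A \right)} = -16$
$Q{\left(0,-1 \right)} - 31 b = -16 - 1953 = -1969$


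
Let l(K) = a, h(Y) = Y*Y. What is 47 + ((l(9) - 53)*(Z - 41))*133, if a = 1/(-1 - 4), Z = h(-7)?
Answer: -282789/5 ≈ -56558.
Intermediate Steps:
h(Y) = Y²
Z = 49 (Z = (-7)² = 49)
a = -⅕ (a = 1/(-5) = -⅕ ≈ -0.20000)
l(K) = -⅕
47 + ((l(9) - 53)*(Z - 41))*133 = 47 + ((-⅕ - 53)*(49 - 41))*133 = 47 - 266/5*8*133 = 47 - 2128/5*133 = 47 - 283024/5 = -282789/5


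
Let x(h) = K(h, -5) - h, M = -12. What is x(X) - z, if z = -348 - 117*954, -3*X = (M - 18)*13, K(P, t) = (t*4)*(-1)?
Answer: 111856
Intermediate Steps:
K(P, t) = -4*t (K(P, t) = (4*t)*(-1) = -4*t)
X = 130 (X = -(-12 - 18)*13/3 = -(-10)*13 = -⅓*(-390) = 130)
x(h) = 20 - h (x(h) = -4*(-5) - h = 20 - h)
z = -111966 (z = -348 - 111618 = -111966)
x(X) - z = (20 - 1*130) - 1*(-111966) = (20 - 130) + 111966 = -110 + 111966 = 111856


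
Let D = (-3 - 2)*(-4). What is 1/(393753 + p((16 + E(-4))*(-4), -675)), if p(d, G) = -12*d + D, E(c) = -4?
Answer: 1/394349 ≈ 2.5358e-6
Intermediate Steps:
D = 20 (D = -5*(-4) = 20)
p(d, G) = 20 - 12*d (p(d, G) = -12*d + 20 = 20 - 12*d)
1/(393753 + p((16 + E(-4))*(-4), -675)) = 1/(393753 + (20 - 12*(16 - 4)*(-4))) = 1/(393753 + (20 - 144*(-4))) = 1/(393753 + (20 - 12*(-48))) = 1/(393753 + (20 + 576)) = 1/(393753 + 596) = 1/394349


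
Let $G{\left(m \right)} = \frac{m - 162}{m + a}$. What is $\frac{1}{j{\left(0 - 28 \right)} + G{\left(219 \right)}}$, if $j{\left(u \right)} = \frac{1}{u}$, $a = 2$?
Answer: $\frac{6188}{1375} \approx 4.5004$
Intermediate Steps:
$G{\left(m \right)} = \frac{-162 + m}{2 + m}$ ($G{\left(m \right)} = \frac{m - 162}{m + 2} = \frac{-162 + m}{2 + m}$)
$\frac{1}{j{\left(0 - 28 \right)} + G{\left(219 \right)}} = \frac{1}{\frac{1}{0 - 28} + \frac{-162 + 219}{2 + 219}} = \frac{1}{\frac{1}{0 - 28} + \frac{1}{221} \cdot 57} = \frac{1}{\frac{1}{-28} + \frac{1}{221} \cdot 57} = \frac{1}{- \frac{1}{28} + \frac{57}{221}} = \frac{1}{\frac{1375}{6188}} = \frac{6188}{1375}$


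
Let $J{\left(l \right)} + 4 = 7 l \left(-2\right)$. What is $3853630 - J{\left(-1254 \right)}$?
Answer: $3836078$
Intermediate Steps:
$J{\left(l \right)} = -4 - 14 l$ ($J{\left(l \right)} = -4 + 7 l \left(-2\right) = -4 - 14 l$)
$3853630 - J{\left(-1254 \right)} = 3853630 - \left(-4 - -17556\right) = 3853630 - \left(-4 + 17556\right) = 3853630 - 17552 = 3836078$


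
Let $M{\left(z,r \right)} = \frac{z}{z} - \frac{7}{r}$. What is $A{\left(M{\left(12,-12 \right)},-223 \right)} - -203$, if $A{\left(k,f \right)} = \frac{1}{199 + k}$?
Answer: $\frac{488633}{2407} \approx 203.0$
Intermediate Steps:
$M{\left(z,r \right)} = 1 - \frac{7}{r}$
$A{\left(M{\left(12,-12 \right)},-223 \right)} - -203 = \frac{1}{199 + \frac{-7 - 12}{-12}} - -203 = \frac{1}{199 - - \frac{19}{12}} + 203 = \frac{1}{199 + \frac{19}{12}} + 203 = \frac{1}{\frac{2407}{12}} + 203 = \frac{12}{2407} + 203 = \frac{488633}{2407}$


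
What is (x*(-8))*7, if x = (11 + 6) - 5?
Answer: -672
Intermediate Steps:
x = 12 (x = 17 - 5 = 12)
(x*(-8))*7 = (12*(-8))*7 = -96*7 = -672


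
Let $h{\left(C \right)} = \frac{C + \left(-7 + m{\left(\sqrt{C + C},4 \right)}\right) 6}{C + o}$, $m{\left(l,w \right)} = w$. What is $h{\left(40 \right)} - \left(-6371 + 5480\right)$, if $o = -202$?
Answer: $\frac{72160}{81} \approx 890.86$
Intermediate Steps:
$h{\left(C \right)} = \frac{-18 + C}{-202 + C}$ ($h{\left(C \right)} = \frac{C + \left(-7 + 4\right) 6}{C - 202} = \frac{C - 18}{-202 + C} = \frac{-18 + C}{-202 + C}$)
$h{\left(40 \right)} - \left(-6371 + 5480\right) = \frac{-18 + 40}{-202 + 40} - \left(-6371 + 5480\right) = \frac{1}{-162} \cdot 22 - -891 = \left(- \frac{1}{162}\right) 22 + 891 = - \frac{11}{81} + 891 = \frac{72160}{81}$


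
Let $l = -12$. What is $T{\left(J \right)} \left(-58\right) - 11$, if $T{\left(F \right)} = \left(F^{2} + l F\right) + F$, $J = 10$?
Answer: $569$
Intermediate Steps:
$T{\left(F \right)} = F^{2} - 11 F$ ($T{\left(F \right)} = \left(F^{2} - 12 F\right) + F = F^{2} - 11 F$)
$T{\left(J \right)} \left(-58\right) - 11 = 10 \left(-11 + 10\right) \left(-58\right) - 11 = 10 \left(-1\right) \left(-58\right) - 11 = \left(-10\right) \left(-58\right) - 11 = 580 - 11 = 569$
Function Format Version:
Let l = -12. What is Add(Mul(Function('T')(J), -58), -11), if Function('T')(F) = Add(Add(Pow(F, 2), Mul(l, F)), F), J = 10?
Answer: 569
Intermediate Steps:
Function('T')(F) = Add(Pow(F, 2), Mul(-11, F)) (Function('T')(F) = Add(Add(Pow(F, 2), Mul(-12, F)), F) = Add(Pow(F, 2), Mul(-11, F)))
Add(Mul(Function('T')(J), -58), -11) = Add(Mul(Mul(10, Add(-11, 10)), -58), -11) = Add(Mul(Mul(10, -1), -58), -11) = Add(Mul(-10, -58), -11) = Add(580, -11) = 569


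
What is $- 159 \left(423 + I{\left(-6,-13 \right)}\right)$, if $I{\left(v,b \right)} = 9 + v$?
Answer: $-67734$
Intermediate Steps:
$- 159 \left(423 + I{\left(-6,-13 \right)}\right) = - 159 \left(423 + \left(9 - 6\right)\right) = - 159 \left(423 + 3\right) = \left(-159\right) 426 = -67734$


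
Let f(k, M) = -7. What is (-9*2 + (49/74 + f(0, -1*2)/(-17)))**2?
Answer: 453391849/1582564 ≈ 286.49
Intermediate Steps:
(-9*2 + (49/74 + f(0, -1*2)/(-17)))**2 = (-9*2 + (49/74 - 7/(-17)))**2 = (-18 + (49*(1/74) - 7*(-1/17)))**2 = (-18 + (49/74 + 7/17))**2 = (-18 + 1351/1258)**2 = (-21293/1258)**2 = 453391849/1582564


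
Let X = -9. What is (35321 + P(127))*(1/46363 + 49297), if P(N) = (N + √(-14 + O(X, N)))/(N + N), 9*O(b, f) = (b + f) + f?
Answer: 80729294935058/46363 + 1142778406*√119/17664303 ≈ 1.7412e+9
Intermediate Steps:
O(b, f) = b/9 + 2*f/9 (O(b, f) = ((b + f) + f)/9 = (b + 2*f)/9 = b/9 + 2*f/9)
P(N) = (N + √(-15 + 2*N/9))/(2*N) (P(N) = (N + √(-14 + ((⅑)*(-9) + 2*N/9)))/(N + N) = (N + √(-14 + (-1 + 2*N/9)))/((2*N)) = (N + √(-15 + 2*N/9))*(1/(2*N)) = (N + √(-15 + 2*N/9))/(2*N))
(35321 + P(127))*(1/46363 + 49297) = (35321 + (⅙)*(√(-135 + 2*127) + 3*127)/127)*(1/46363 + 49297) = (35321 + (⅙)*(1/127)*(√(-135 + 254) + 381))*(1/46363 + 49297) = (35321 + (⅙)*(1/127)*(√119 + 381))*(2285556812/46363) = (35321 + (⅙)*(1/127)*(381 + √119))*(2285556812/46363) = (35321 + (½ + √119/762))*(2285556812/46363) = (70643/2 + √119/762)*(2285556812/46363) = 80729294935058/46363 + 1142778406*√119/17664303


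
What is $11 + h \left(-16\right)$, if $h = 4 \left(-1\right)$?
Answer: $75$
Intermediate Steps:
$h = -4$
$11 + h \left(-16\right) = 11 - -64 = 11 + 64 = 75$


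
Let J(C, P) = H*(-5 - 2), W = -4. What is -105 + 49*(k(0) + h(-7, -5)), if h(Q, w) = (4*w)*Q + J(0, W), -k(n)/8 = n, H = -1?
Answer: 7098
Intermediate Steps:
k(n) = -8*n
J(C, P) = 7 (J(C, P) = -(-5 - 2) = -1*(-7) = 7)
h(Q, w) = 7 + 4*Q*w (h(Q, w) = (4*w)*Q + 7 = 4*Q*w + 7 = 7 + 4*Q*w)
-105 + 49*(k(0) + h(-7, -5)) = -105 + 49*(-8*0 + (7 + 4*(-7)*(-5))) = -105 + 49*(0 + (7 + 140)) = -105 + 49*(0 + 147) = -105 + 49*147 = -105 + 7203 = 7098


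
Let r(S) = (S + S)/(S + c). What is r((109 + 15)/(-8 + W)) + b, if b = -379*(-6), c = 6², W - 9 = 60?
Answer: 659491/290 ≈ 2274.1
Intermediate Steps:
W = 69 (W = 9 + 60 = 69)
c = 36
r(S) = 2*S/(36 + S) (r(S) = (S + S)/(S + 36) = (2*S)/(36 + S) = 2*S/(36 + S))
b = 2274
r((109 + 15)/(-8 + W)) + b = 2*((109 + 15)/(-8 + 69))/(36 + (109 + 15)/(-8 + 69)) + 2274 = 2*(124/61)/(36 + 124/61) + 2274 = 2*(124/61)/(2320/61) + 2274 = 2*(124/61)*(61/2320) + 2274 = 31/290 + 2274 = 659491/290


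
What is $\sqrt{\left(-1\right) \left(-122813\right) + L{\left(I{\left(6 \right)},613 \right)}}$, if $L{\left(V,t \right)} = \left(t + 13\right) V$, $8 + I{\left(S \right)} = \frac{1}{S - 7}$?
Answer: $\sqrt{117179} \approx 342.31$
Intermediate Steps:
$I{\left(S \right)} = -8 + \frac{1}{-7 + S}$ ($I{\left(S \right)} = -8 + \frac{1}{S - 7} = -8 + \frac{1}{-7 + S}$)
$L{\left(V,t \right)} = V \left(13 + t\right)$ ($L{\left(V,t \right)} = \left(13 + t\right) V = V \left(13 + t\right)$)
$\sqrt{\left(-1\right) \left(-122813\right) + L{\left(I{\left(6 \right)},613 \right)}} = \sqrt{\left(-1\right) \left(-122813\right) + \frac{57 - 48}{-7 + 6} \left(13 + 613\right)} = \sqrt{122813 + \frac{57 - 48}{-1} \cdot 626} = \sqrt{122813 + \left(-1\right) 9 \cdot 626} = \sqrt{122813 - 5634} = \sqrt{117179}$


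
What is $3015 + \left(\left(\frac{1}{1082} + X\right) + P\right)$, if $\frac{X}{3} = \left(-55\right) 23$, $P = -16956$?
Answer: $- \frac{19190351}{1082} \approx -17736.0$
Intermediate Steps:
$X = -3795$ ($X = 3 \left(\left(-55\right) 23\right) = 3 \left(-1265\right) = -3795$)
$3015 + \left(\left(\frac{1}{1082} + X\right) + P\right) = 3015 - \left(20751 - \frac{1}{1082}\right) = 3015 + \left(\left(\frac{1}{1082} - 3795\right) - 16956\right) = 3015 - \frac{22452581}{1082} = - \frac{19190351}{1082}$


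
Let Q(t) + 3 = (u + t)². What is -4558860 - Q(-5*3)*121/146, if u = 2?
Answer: -332806823/73 ≈ -4.5590e+6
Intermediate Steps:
Q(t) = -3 + (2 + t)²
-4558860 - Q(-5*3)*121/146 = -4558860 - (-3 + (2 - 5*3)²)*121/146 = -4558860 - (-3 + (2 - 15)²)*121/146 = -4558860 - (-3 + (-13)²)*121/146 = -4558860 - (-3 + 169)*121/146 = -4558860 - 166*121/146 = -4558860 - 20086/146 = -4558860 - 1*10043/73 = -4558860 - 10043/73 = -332806823/73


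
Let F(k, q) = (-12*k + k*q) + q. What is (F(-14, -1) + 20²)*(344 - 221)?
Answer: 71463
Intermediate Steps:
F(k, q) = q - 12*k + k*q
(F(-14, -1) + 20²)*(344 - 221) = ((-1 - 12*(-14) - 14*(-1)) + 20²)*(344 - 221) = ((-1 + 168 + 14) + 400)*123 = (181 + 400)*123 = 581*123 = 71463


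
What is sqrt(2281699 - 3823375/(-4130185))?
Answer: sqrt(1556888568267164906)/826037 ≈ 1510.5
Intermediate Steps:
sqrt(2281699 - 3823375/(-4130185)) = sqrt(2281699 - 3823375*(-1/4130185)) = sqrt(2281699 + 764675/826037) = sqrt(1884768561538/826037) = sqrt(1556888568267164906)/826037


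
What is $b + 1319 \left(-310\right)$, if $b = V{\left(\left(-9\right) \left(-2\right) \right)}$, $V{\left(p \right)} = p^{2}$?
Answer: $-408566$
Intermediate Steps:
$b = 324$ ($b = \left(\left(-9\right) \left(-2\right)\right)^{2} = 18^{2} = 324$)
$b + 1319 \left(-310\right) = 324 + 1319 \left(-310\right) = 324 - 408890 = -408566$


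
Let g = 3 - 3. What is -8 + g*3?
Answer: -8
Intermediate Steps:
g = 0
-8 + g*3 = -8 + 0*3 = -8 + 0 = -8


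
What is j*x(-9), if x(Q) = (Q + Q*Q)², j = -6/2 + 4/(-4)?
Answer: -20736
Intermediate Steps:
j = -4 (j = -6*½ + 4*(-¼) = -3 - 1 = -4)
x(Q) = (Q + Q²)²
j*x(-9) = -4*(-9)²*(1 - 9)² = -324*(-8)² = -324*64 = -4*5184 = -20736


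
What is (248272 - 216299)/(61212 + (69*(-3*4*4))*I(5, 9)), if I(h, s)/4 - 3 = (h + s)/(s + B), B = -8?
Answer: -31973/164004 ≈ -0.19495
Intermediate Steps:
I(h, s) = 12 + 4*(h + s)/(-8 + s) (I(h, s) = 12 + 4*((h + s)/(s - 8)) = 12 + 4*((h + s)/(-8 + s)) = 12 + 4*(h + s)/(-8 + s))
(248272 - 216299)/(61212 + (69*(-3*4*4))*I(5, 9)) = (248272 - 216299)/(61212 + (69*(-3*4*4))*(4*(-24 + 5 + 4*9)/(-8 + 9))) = 31973/(61212 + (69*(-12*4))*(4*(-24 + 5 + 36)/1)) = 31973/(61212 + (69*(-48))*(4*1*17)) = 31973/(61212 - 3312*68) = 31973/(61212 - 225216) = 31973/(-164004) = 31973*(-1/164004) = -31973/164004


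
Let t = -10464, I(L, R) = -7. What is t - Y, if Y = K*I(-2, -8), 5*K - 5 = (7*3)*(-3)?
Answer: -52726/5 ≈ -10545.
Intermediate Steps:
K = -58/5 (K = 1 + ((7*3)*(-3))/5 = 1 + (21*(-3))/5 = 1 + (1/5)*(-63) = 1 - 63/5 = -58/5 ≈ -11.600)
Y = 406/5 (Y = -58/5*(-7) = 406/5 ≈ 81.200)
t - Y = -10464 - 1*406/5 = -10464 - 406/5 = -52726/5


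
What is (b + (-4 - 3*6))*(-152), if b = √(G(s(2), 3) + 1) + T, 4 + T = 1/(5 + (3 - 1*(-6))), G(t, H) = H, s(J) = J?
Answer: 25460/7 ≈ 3637.1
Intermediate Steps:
T = -55/14 (T = -4 + 1/(5 + (3 - 1*(-6))) = -4 + 1/(5 + (3 + 6)) = -4 + 1/(5 + 9) = -4 + 1/14 = -55/14 ≈ -3.9286)
b = -27/14 (b = √(3 + 1) - 55/14 = √4 - 55/14 = 2 - 55/14 = -27/14 ≈ -1.9286)
(b + (-4 - 3*6))*(-152) = (-27/14 + (-4 - 3*6))*(-152) = (-27/14 + (-4 - 18))*(-152) = (-27/14 - 22)*(-152) = -335/14*(-152) = 25460/7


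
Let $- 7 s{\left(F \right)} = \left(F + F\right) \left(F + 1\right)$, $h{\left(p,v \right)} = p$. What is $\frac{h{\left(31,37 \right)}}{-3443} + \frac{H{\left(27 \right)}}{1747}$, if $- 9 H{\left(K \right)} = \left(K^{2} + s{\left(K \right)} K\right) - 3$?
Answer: $\frac{5697515}{18044763} \approx 0.31574$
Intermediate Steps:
$s{\left(F \right)} = - \frac{2 F \left(1 + F\right)}{7}$ ($s{\left(F \right)} = - \frac{\left(F + F\right) \left(F + 1\right)}{7} = - \frac{2 F \left(1 + F\right)}{7}$)
$H{\left(K \right)} = \frac{1}{3} - \frac{K^{2}}{9} + \frac{2 K^{2} \left(1 + K\right)}{63}$ ($H{\left(K \right)} = - \frac{\left(K^{2} + - \frac{2 K \left(1 + K\right)}{7} K\right) - 3}{9} = - \frac{\left(K^{2} - \frac{2 K^{2} \left(1 + K\right)}{7}\right) - 3}{9} = - \frac{-3 + K^{2} - \frac{2 K^{2} \left(1 + K\right)}{7}}{9} = \frac{1}{3} - \frac{K^{2}}{9} + \frac{2 K^{2} \left(1 + K\right)}{63}$)
$\frac{h{\left(31,37 \right)}}{-3443} + \frac{H{\left(27 \right)}}{1747} = \frac{31}{-3443} + \frac{\frac{1}{3} - \frac{5 \cdot 27^{2}}{63} + \frac{2 \cdot 27^{3}}{63}}{1747} = 31 \left(- \frac{1}{3443}\right) + \left(\frac{1}{3} - \frac{405}{7} + \frac{2}{63} \cdot 19683\right) \frac{1}{1747} = - \frac{31}{3443} + \left(\frac{1}{3} - \frac{405}{7} + \frac{4374}{7}\right) \frac{1}{1747} = - \frac{31}{3443} + \frac{1702}{3} \cdot \frac{1}{1747} = - \frac{31}{3443} + \frac{1702}{5241} = \frac{5697515}{18044763}$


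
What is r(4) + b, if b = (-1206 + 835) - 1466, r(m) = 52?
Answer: -1785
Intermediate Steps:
b = -1837 (b = -371 - 1466 = -1837)
r(4) + b = 52 - 1837 = -1785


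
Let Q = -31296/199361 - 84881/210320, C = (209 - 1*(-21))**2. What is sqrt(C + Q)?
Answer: sqrt(5812629481830146139322455)/10482401380 ≈ 230.00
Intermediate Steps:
C = 52900 (C = (209 + 21)**2 = 230**2 = 52900)
Q = -23504135761/41929605520 (Q = -31296*1/199361 - 84881*1/210320 = -31296/199361 - 84881/210320 = -23504135761/41929605520 ≈ -0.56056)
sqrt(C + Q) = sqrt(52900 - 23504135761/41929605520) = sqrt(2218052627872239/41929605520) = sqrt(5812629481830146139322455)/10482401380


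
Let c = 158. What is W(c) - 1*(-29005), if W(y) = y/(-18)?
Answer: 260966/9 ≈ 28996.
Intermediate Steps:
W(y) = -y/18 (W(y) = y*(-1/18) = -y/18)
W(c) - 1*(-29005) = -1/18*158 - 1*(-29005) = -79/9 + 29005 = 260966/9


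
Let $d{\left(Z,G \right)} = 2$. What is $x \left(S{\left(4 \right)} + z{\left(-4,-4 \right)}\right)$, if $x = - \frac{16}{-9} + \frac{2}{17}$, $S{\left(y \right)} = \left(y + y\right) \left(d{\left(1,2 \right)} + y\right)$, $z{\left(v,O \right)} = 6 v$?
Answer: $\frac{2320}{51} \approx 45.49$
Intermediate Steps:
$S{\left(y \right)} = 2 y \left(2 + y\right)$ ($S{\left(y \right)} = \left(y + y\right) \left(2 + y\right) = 2 y \left(2 + y\right)$)
$x = \frac{290}{153}$ ($x = \left(-16\right) \left(- \frac{1}{9}\right) + 2 \cdot \frac{1}{17} = \frac{16}{9} + \frac{2}{17} = \frac{290}{153} \approx 1.8954$)
$x \left(S{\left(4 \right)} + z{\left(-4,-4 \right)}\right) = \frac{290 \left(2 \cdot 4 \left(2 + 4\right) + 6 \left(-4\right)\right)}{153} = \frac{290 \left(2 \cdot 4 \cdot 6 - 24\right)}{153} = \frac{290 \left(48 - 24\right)}{153} = \frac{290}{153} \cdot 24 = \frac{2320}{51}$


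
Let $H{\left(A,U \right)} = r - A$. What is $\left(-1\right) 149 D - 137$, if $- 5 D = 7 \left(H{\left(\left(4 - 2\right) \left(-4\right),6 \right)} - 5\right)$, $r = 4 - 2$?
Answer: $906$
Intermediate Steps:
$r = 2$
$H{\left(A,U \right)} = 2 - A$
$D = -7$ ($D = - \frac{7 \left(\left(2 - \left(4 - 2\right) \left(-4\right)\right) - 5\right)}{5} = - \frac{7 \left(\left(2 - 2 \left(-4\right)\right) - 5\right)}{5} = - \frac{7 \left(\left(2 - -8\right) - 5\right)}{5} = - \frac{7 \left(\left(2 + 8\right) - 5\right)}{5} = - \frac{7 \left(10 - 5\right)}{5} = - \frac{7 \cdot 5}{5} = \left(- \frac{1}{5}\right) 35 = -7$)
$\left(-1\right) 149 D - 137 = \left(-1\right) 149 \left(-7\right) - 137 = \left(-149\right) \left(-7\right) - 137 = 1043 - 137 = 906$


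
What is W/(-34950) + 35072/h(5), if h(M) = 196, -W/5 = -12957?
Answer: 20217809/114170 ≈ 177.09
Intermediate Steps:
W = 64785 (W = -5*(-12957) = 64785)
W/(-34950) + 35072/h(5) = 64785/(-34950) + 35072/196 = 64785*(-1/34950) + 35072*(1/196) = -4319/2330 + 8768/49 = 20217809/114170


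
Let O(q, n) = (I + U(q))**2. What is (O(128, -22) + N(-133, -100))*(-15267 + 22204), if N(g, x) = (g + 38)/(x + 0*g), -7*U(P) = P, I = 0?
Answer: 325653501/140 ≈ 2.3261e+6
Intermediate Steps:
U(P) = -P/7
O(q, n) = q**2/49 (O(q, n) = (0 - q/7)**2 = (-q/7)**2 = q**2/49)
N(g, x) = (38 + g)/x (N(g, x) = (38 + g)/(x + 0) = (38 + g)/x)
(O(128, -22) + N(-133, -100))*(-15267 + 22204) = ((1/49)*128**2 + (38 - 133)/(-100))*(-15267 + 22204) = ((1/49)*16384 - 1/100*(-95))*6937 = (16384/49 + 19/20)*6937 = (328611/980)*6937 = 325653501/140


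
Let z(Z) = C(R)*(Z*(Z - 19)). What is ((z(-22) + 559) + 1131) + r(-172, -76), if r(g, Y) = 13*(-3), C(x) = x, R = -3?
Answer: -1055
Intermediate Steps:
r(g, Y) = -39
z(Z) = -3*Z*(-19 + Z) (z(Z) = -3*Z*(Z - 19) = -3*Z*(-19 + Z))
((z(-22) + 559) + 1131) + r(-172, -76) = ((3*(-22)*(19 - 1*(-22)) + 559) + 1131) - 39 = ((3*(-22)*(19 + 22) + 559) + 1131) - 39 = ((3*(-22)*41 + 559) + 1131) - 39 = ((-2706 + 559) + 1131) - 39 = (-2147 + 1131) - 39 = -1016 - 39 = -1055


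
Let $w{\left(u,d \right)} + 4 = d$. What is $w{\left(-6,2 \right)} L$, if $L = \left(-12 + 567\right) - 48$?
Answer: $-1014$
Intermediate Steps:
$w{\left(u,d \right)} = -4 + d$
$L = 507$ ($L = 555 - 48 = 507$)
$w{\left(-6,2 \right)} L = \left(-4 + 2\right) 507 = \left(-2\right) 507 = -1014$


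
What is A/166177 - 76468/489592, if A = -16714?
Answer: -5222565881/20339732446 ≈ -0.25677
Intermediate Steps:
A/166177 - 76468/489592 = -16714/166177 - 76468/489592 = -16714*1/166177 - 76468*1/489592 = -16714/166177 - 19117/122398 = -5222565881/20339732446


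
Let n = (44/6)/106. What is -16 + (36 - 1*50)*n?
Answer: -2698/159 ≈ -16.969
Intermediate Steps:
n = 11/159 (n = (44*(1/6))*(1/106) = (22/3)*(1/106) = 11/159 ≈ 0.069182)
-16 + (36 - 1*50)*n = -16 + (36 - 1*50)*(11/159) = -16 + (36 - 50)*(11/159) = -16 - 14*11/159 = -16 - 154/159 = -2698/159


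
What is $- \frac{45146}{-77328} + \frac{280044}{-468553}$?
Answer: $- \frac{250974347}{18116133192} \approx -0.013854$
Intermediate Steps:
$- \frac{45146}{-77328} + \frac{280044}{-468553} = \left(-45146\right) \left(- \frac{1}{77328}\right) + 280044 \left(- \frac{1}{468553}\right) = \frac{22573}{38664} - \frac{280044}{468553} = - \frac{250974347}{18116133192}$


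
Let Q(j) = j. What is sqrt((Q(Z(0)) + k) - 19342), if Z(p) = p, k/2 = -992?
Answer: I*sqrt(21326) ≈ 146.03*I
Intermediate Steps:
k = -1984 (k = 2*(-992) = -1984)
sqrt((Q(Z(0)) + k) - 19342) = sqrt((0 - 1984) - 19342) = sqrt(-1984 - 19342) = sqrt(-21326) = I*sqrt(21326)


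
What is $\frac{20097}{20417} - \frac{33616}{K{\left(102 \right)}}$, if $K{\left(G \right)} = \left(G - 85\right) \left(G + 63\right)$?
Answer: $- \frac{3368801}{306255} \approx -11.0$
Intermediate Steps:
$K{\left(G \right)} = \left(-85 + G\right) \left(63 + G\right)$
$\frac{20097}{20417} - \frac{33616}{K{\left(102 \right)}} = \frac{20097}{20417} - \frac{33616}{-5355 + 102^{2} - 2244} = 20097 \cdot \frac{1}{20417} - \frac{33616}{-5355 + 10404 - 2244} = \frac{20097}{20417} - \frac{33616}{2805} = \frac{20097}{20417} - \frac{3056}{255} = - \frac{3368801}{306255}$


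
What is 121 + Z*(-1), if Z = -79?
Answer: 200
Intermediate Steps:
121 + Z*(-1) = 121 - 79*(-1) = 121 + 79 = 200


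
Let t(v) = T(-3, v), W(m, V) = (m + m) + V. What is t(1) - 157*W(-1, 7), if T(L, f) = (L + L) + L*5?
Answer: -806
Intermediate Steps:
T(L, f) = 7*L (T(L, f) = 2*L + 5*L = 7*L)
W(m, V) = V + 2*m (W(m, V) = 2*m + V = V + 2*m)
t(v) = -21 (t(v) = 7*(-3) = -21)
t(1) - 157*W(-1, 7) = -21 - 157*(7 + 2*(-1)) = -21 - 157*(7 - 2) = -21 - 157*5 = -21 - 785 = -806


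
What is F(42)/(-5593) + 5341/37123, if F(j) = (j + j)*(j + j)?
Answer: -33152525/29661277 ≈ -1.1177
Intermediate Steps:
F(j) = 4*j**2 (F(j) = (2*j)*(2*j) = 4*j**2)
F(42)/(-5593) + 5341/37123 = (4*42**2)/(-5593) + 5341/37123 = (4*1764)*(-1/5593) + 5341*(1/37123) = 7056*(-1/5593) + 5341/37123 = -1008/799 + 5341/37123 = -33152525/29661277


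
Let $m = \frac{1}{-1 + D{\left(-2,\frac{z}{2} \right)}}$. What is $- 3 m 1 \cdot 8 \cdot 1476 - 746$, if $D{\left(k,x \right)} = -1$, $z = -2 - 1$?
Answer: $16966$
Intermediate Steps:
$z = -3$ ($z = -2 - 1 = -3$)
$m = - \frac{1}{2}$ ($m = \frac{1}{-1 - 1} = \frac{1}{-2} = - \frac{1}{2} \approx -0.5$)
$- 3 m 1 \cdot 8 \cdot 1476 - 746 = \left(-3\right) \left(- \frac{1}{2}\right) 1 \cdot 8 \cdot 1476 - 746 = \frac{3}{2} \cdot 1 \cdot 8 \cdot 1476 - 746 = \frac{3}{2} \cdot 8 \cdot 1476 - 746 = 12 \cdot 1476 - 746 = 17712 - 746 = 16966$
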